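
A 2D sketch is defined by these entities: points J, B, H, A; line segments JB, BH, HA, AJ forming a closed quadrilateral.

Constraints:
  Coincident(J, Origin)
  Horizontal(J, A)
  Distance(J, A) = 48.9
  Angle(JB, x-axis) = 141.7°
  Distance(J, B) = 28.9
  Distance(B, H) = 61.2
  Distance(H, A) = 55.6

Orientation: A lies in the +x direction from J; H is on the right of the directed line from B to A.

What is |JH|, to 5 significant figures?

36.485

Checks: J.y = 0.00, A.y = 0.00 ✓; |BH| = 61.20 ✓; |HA| = 55.60 ✓.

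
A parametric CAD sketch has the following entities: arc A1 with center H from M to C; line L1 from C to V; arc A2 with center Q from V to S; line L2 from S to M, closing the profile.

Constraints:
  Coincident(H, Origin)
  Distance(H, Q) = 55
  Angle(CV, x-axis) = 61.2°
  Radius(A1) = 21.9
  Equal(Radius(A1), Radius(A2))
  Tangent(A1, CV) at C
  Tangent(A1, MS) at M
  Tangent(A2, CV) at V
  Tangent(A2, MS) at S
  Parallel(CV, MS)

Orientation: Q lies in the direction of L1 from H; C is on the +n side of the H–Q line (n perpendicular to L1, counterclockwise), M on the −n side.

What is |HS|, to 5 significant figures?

59.200

The slot axis is L1's direction at 61.2°, so u = (cos 61.2°, sin 61.2°) = (0.48175, 0.87631) and n = (−sin 61.2°, cos 61.2°) = (-0.87631, 0.48175). H is at the origin and Q lies 55.0 along u from H, so Q = 55.0·u = (26.496, 48.197). Tangency of A1 to both parallel lines with radius 21.9 puts C and M at H ± 21.9·n: C = (-19.191, 10.550), M = (19.191, -10.550). Equal radii place V and S the same way about Q: V = Q + 21.9·n = (7.3053, 58.747), S = Q − 21.9·n = (45.688, 37.646). Then |HS| = |S − H| = 59.200.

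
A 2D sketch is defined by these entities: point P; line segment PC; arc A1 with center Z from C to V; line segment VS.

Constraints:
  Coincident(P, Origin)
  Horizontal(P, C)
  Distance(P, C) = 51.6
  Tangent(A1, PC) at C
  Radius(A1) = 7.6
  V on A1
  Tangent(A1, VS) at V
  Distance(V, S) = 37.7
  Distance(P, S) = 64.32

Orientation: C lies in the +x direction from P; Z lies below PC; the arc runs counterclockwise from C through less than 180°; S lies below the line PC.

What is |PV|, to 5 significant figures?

44.706

Checks: |ZV| = 7.600 ✓; ∠(ZV, VS) = 90.00° ✓; |VS| = 37.70 ✓; |PS| = 64.32 ✓.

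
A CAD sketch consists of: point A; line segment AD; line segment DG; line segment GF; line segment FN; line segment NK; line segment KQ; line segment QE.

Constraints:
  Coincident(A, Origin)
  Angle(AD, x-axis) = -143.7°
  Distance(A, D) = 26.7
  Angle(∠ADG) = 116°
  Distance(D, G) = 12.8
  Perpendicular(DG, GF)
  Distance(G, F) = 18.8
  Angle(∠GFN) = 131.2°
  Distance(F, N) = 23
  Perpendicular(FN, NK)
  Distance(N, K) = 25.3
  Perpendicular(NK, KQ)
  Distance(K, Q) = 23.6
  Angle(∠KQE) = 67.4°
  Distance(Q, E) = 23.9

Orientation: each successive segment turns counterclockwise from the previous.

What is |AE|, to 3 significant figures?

16.0

A is at the origin; AD runs at -143.7° with length 26.7, so D = (-21.5, -15.8). ∠ADG = 116.0° gives DG at -79.7° from the x-axis; with |DG| = 12.8, G = (-19.2, -28.4). DG is perpendicular to GF, so GF runs at 10.3°; with |GF| = 18.8, F = (-0.733, -25.0). ∠GFN = 131.2° gives FN at 59.1° from the x-axis; with |FN| = 23.0, N = (11.1, -5.30). FN is perpendicular to NK, so NK runs at 149°; with |NK| = 25.3, K = (-10.6, 7.69). NK is perpendicular to KQ, so KQ runs at -121°; with |KQ| = 23.6, Q = (-22.7, -12.6). ∠KQE = 67.4° gives QE at -8.30° from the x-axis; with |QE| = 23.9, E = (0.900, -16.0). Then |AE| = |E − A| = 16.0.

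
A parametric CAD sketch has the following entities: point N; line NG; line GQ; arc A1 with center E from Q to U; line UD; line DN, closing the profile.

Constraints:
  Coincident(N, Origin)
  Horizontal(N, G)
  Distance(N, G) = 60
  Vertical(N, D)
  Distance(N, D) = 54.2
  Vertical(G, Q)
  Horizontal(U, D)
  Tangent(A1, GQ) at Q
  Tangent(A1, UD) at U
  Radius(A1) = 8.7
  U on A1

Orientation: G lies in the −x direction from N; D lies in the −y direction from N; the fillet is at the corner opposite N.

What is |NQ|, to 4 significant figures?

75.30

N is at the origin; N and G share the same y with |NG| = 60.0 and G on the −x side, so G = (-60.00, 0.000). ND is vertical with |ND| = 54.2 and D on the −y side, so D = (0.000, -54.20). The virtual corner opposite N is at (-60.00, -54.20). The tangent condition forces EQ to be normal to GQ and tangency of A1 to UD means the radius EU is perpendicular to UD, with radius 8.7, so the center E sits 8.7 in from both sides at E = (-51.30, -45.50). That places the tangent points at Q = (-60.00, -45.50) on GQ and U = (-51.30, -54.20) on UD. Then |NQ| = |Q − N| = 75.30.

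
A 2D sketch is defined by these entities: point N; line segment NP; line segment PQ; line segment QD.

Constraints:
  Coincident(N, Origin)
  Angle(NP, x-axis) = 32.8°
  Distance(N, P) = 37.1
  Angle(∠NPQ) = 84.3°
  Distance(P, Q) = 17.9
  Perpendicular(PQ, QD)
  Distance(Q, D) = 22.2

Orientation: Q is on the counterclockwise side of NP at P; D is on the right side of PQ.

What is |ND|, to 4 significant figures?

60.80

N is at the origin; NP runs at 32.8° with length 37.1, so P = 37.1·(cos 32.8°, sin 32.8°) = (31.19, 20.10). ∠NPQ = 84.3°, so PQ runs at 32.8° + (180° − 84.3°) = 128.5° from the x-axis; with |PQ| = 17.9, Q = P + 17.9·(cos 128.5°, sin 128.5°) = (20.04, 34.11). PQ ⟂ QD; with |QD| = 22.2 on the right of PQ, D = Q + 22.2·(0.7826, 0.6225) = (37.42, 47.93). Then |ND| = |D − N| = 60.80.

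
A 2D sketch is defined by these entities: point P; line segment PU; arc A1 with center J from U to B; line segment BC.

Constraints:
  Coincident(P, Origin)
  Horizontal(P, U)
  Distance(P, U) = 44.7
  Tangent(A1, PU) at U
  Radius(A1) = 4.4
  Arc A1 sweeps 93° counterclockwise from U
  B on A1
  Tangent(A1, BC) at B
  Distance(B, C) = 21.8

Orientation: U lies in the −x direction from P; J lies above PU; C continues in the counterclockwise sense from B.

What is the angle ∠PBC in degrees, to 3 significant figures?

99.6°

On A1, U sits at bearing -90° from J; a 93° counterclockwise sweep puts B at bearing 3°, so B = J + 4.4·(cos 3°, sin 3°) = (-40.3, 4.63). Tangency of A1 to BC means the radius JB is perpendicular to BC, so BC runs along (−sin 3°, cos 3°); with |BC| = 21.8, C = (-41.4, 26.4). Then cos ∠PBC = BP·BC / (|BP||BC|), giving 99.6°.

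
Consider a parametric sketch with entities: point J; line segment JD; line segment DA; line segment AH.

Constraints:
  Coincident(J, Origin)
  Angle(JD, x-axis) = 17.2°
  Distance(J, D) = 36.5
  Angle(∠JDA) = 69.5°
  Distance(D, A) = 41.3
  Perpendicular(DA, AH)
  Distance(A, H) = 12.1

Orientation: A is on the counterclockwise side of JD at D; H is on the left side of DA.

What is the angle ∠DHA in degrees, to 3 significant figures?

73.7°

∠JDA = 69.5°, so DA runs at 17.2° + (180° − 69.5°) = 128° from the x-axis; with |DA| = 41.3, A = D + 41.3·(cos 128°, sin 128°) = (9.61, 43.5). DA ⟂ AH; with |AH| = 12.1 on the left of DA, H = A + 12.1·(-0.791, -0.612) = (0.0378, 36.1). Then cos ∠DHA = HD·HA / (|HD||HA|), giving 73.7°.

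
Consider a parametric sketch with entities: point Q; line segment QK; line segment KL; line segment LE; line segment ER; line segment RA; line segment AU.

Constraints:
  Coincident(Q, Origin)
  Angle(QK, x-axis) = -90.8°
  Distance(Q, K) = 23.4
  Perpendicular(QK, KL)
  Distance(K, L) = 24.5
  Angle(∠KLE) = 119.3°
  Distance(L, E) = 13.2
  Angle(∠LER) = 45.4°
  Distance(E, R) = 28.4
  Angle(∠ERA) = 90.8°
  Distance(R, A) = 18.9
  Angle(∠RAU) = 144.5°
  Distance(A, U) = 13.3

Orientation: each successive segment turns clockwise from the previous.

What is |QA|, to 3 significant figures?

38.6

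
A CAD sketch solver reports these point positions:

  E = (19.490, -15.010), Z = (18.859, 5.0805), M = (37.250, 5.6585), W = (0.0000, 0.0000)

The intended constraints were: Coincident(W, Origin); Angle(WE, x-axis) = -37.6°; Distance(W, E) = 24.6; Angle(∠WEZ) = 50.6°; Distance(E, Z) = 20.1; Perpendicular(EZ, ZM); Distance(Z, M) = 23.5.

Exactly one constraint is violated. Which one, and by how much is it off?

Distance(Z, M) = 23.5 — off by 5.10.

W = (0.00, 0.00) ✓; WE at -37.60° ✓; |WE| = 24.60 ✓; ∠WEZ = 50.60° ✓; |EZ| = 20.10 ✓; ∠(EZ, ZM) = 90.00° ✓; |ZM| = 18.40 ✗.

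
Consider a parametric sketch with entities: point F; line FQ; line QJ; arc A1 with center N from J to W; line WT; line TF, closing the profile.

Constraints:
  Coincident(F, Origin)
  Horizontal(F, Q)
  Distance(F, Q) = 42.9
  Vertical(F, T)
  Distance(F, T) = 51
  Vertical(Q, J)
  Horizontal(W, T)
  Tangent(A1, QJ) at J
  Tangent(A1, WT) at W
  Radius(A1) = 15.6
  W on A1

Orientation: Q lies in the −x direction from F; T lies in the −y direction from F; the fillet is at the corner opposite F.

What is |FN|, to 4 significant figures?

44.70

F is at the origin; F and Q share the same y with |FQ| = 42.9 and Q on the −x side, so Q = (-42.90, 0.000). F and T share the same x with |FT| = 51.0 and T on the −y side, so T = (0.000, -51.00). The virtual corner opposite F is at (-42.90, -51.00). Since A1 is tangent to QJ there, NJ ⟂ QJ and tangency of A1 to WT means the radius NW is perpendicular to WT, with radius 15.6, so the center N sits 15.6 in from both sides at N = (-27.30, -35.40). Then |FN| = |N − F| = 44.70.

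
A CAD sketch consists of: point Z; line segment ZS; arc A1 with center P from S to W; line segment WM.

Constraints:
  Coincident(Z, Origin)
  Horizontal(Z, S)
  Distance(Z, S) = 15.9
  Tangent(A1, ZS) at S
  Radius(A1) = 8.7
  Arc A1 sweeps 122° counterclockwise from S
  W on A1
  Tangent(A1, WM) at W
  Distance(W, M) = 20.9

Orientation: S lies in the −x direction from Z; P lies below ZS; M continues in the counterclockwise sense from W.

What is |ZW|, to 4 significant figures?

26.81

Z is at the origin; ZS is horizontal with |ZS| = 15.9 and S on the −x side, so S = (-15.90, 0.000). The tangent condition forces PS to be normal to ZS, so P = S + (0, -8.7) = (-15.90, -8.700). On A1, S sits at bearing 90° from P; a 122° counterclockwise sweep puts W at bearing 212°, so W = P + 8.7·(cos 212°, sin 212°) = (-23.28, -13.31). Then |ZW| = |W − Z| = 26.81.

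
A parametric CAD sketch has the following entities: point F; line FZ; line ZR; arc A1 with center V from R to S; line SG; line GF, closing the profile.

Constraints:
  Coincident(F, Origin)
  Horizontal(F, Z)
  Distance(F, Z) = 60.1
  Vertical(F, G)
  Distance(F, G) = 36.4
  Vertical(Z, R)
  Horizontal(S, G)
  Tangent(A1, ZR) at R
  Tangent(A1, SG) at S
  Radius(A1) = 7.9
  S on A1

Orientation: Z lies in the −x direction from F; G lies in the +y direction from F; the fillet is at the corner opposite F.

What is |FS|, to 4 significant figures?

63.64

F is at the origin; F and Z share the same y with |FZ| = 60.1 and Z on the −x side, so Z = (-60.10, 0.000). F and G share the same x with |FG| = 36.4 and G on the +y side, so G = (0.000, 36.40). The virtual corner opposite F is at (-60.10, 36.40). A1 meets ZR tangentially, so VR is at right angles to ZR and since A1 is tangent to SG there, VS ⟂ SG, with radius 7.9, so the center V sits 7.9 in from both sides at V = (-52.20, 28.50). That places the tangent points at R = (-60.10, 28.50) on ZR and S = (-52.20, 36.40) on SG. Then |FS| = |S − F| = 63.64.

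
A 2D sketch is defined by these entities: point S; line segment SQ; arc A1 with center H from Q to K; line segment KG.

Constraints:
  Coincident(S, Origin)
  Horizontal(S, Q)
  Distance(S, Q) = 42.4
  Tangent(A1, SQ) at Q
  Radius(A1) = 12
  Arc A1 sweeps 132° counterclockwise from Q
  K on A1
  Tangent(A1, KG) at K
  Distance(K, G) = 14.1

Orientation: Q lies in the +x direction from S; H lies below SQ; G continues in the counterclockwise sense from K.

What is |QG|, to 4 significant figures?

30.51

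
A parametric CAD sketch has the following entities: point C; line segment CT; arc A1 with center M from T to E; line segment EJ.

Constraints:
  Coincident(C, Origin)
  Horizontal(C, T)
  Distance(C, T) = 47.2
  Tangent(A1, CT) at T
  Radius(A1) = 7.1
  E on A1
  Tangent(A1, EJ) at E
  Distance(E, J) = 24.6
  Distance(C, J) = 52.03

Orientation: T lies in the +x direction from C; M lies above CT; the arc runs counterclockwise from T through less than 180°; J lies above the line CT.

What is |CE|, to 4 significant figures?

54.40

C is at the origin; C and T share the same y with |CT| = 47.2 and T on the +x side, so T = (47.20, 0.000). The tangent condition forces MT to be normal to CT, so M = T + (0, 7.1) = (47.20, 7.100). Since ME ⟂ EJ (tangency), |MJ| = √(7.1² + 24.6²) = 25.60 regardless of where E sits on A1. So J lies on both circle(C, 52.03) and circle(M, 25.60); the above-CT intersection is J = (41.06, 31.96). E is the foot of the tangent from J: E = (53.35, 10.65).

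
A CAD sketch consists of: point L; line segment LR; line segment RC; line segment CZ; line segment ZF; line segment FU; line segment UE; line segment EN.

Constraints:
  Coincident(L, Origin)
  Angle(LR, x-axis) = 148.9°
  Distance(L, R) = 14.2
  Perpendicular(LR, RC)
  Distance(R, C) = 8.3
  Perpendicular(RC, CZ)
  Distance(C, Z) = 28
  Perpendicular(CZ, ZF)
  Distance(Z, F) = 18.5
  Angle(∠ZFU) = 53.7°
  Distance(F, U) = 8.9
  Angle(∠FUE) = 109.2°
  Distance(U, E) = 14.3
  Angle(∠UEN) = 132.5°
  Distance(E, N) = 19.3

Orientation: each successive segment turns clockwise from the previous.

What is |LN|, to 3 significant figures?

33.0

L is at the origin; LR runs at 148.9° with length 14.2, so R = (-12.2, 7.33). LR ⟂ RC, so RC runs at 58.9°; with |RC| = 8.3, C = (-7.87, 14.4). The perpendicularity gives CZ at right angles to RC, so CZ runs at -31.1°; with |CZ| = 28.0, Z = (16.1, -0.0211). CZ is perpendicular to ZF, so ZF runs at -121°; with |ZF| = 18.5, F = (6.55, -15.9). ∠ZFU = 53.7° gives FU at 113° from the x-axis; with |FU| = 8.9, U = (3.13, -7.65). ∠FUE = 109.2° gives UE at 41.8° from the x-axis; with |UE| = 14.3, E = (13.8, 1.89). ∠UEN = 132.5° gives EN at -5.70° from the x-axis; with |EN| = 19.3, N = (33.0, -0.0310). Then |LN| = |N − L| = 33.0.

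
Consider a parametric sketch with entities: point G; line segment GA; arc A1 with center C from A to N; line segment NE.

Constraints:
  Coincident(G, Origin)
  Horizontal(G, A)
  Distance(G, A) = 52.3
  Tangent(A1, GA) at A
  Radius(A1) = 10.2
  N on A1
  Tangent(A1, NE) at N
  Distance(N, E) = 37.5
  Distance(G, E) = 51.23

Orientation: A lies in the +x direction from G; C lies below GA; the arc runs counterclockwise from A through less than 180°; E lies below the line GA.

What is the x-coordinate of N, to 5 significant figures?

42.742

G is at the origin; GA is horizontal with |GA| = 52.3 and A on the +x side, so A = (52.300, 0.0000). The tangent condition forces CA to be normal to GA, so C = A + (0, -10.2) = (52.300, -10.200). Since CN ⟂ NE (tangency), |CE| = √(10.2² + 37.5²) = 38.862 regardless of where N sits on A1. So E lies on both circle(G, 51.23) and circle(C, 38.862); the below-GA intersection is E = (29.649, -41.779). N is the foot of the tangent from E: N = (42.742, -6.6387).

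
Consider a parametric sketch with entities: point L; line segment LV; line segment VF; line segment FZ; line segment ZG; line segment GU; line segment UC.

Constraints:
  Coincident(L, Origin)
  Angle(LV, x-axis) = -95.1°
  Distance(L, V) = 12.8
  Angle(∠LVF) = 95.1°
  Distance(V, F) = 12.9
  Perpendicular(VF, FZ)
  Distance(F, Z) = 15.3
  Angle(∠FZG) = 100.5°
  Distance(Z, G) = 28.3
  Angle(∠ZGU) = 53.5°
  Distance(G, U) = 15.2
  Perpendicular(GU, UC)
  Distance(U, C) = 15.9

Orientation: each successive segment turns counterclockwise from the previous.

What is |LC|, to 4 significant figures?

7.238

L is at the origin; LV runs at -95.1° with length 12.8, so V = (-1.138, -12.75). ∠LVF = 95.1° gives VF at -10.20° from the x-axis; with |VF| = 12.9, F = (11.56, -15.03). VF ⟂ FZ, so FZ runs at 79.80°; with |FZ| = 15.3, Z = (14.27, 0.02447). ∠FZG = 100.5° gives ZG at 159.3° from the x-axis; with |ZG| = 28.3, G = (-12.21, 10.03). ∠ZGU = 53.5° gives GU at -74.20° from the x-axis; with |GU| = 15.2, U = (-8.067, -4.598). GU is perpendicular to UC, so UC runs at 15.80°; with |UC| = 15.9, C = (7.233, -0.2686). Then |LC| = |C − L| = 7.238.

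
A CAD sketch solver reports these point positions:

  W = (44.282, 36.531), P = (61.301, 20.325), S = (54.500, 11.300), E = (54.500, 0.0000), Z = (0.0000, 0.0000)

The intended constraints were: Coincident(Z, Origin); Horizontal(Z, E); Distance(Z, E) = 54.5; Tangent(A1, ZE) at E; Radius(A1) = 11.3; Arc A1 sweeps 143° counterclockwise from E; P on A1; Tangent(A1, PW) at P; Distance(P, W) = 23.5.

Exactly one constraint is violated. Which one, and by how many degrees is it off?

Tangent(A1, PW) at P — off by 6.60°.

Z = (0.00, 0.00) ✓; Z.y = 0.00, E.y = 0.00 ✓; |ZE| = 54.50 ✓; ∠(SE, EZ) = 90.00° ✓; |SE| = 11.30 ✓; bearing(S→P) − bearing(S→E) = 143.0° ✓; |SP| = 11.30 ✓; ∠(SP, PW) = 96.60° ✗; |PW| = 23.50 ✓.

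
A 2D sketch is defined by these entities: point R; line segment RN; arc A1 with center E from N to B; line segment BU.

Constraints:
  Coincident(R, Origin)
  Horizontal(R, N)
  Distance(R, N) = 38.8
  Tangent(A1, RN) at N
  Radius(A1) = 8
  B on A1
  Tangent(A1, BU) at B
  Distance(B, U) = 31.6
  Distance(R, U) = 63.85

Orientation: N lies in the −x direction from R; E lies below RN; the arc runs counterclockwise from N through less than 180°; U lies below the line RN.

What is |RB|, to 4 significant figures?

47.22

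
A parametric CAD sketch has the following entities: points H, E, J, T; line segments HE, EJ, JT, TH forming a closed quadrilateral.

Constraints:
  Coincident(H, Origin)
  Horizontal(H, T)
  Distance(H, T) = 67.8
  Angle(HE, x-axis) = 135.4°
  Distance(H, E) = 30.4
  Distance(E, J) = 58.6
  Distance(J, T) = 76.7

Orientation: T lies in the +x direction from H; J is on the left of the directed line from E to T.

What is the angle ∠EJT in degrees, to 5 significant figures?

84.506°

Checks: |EJ| = 58.60 ✓; |JT| = 76.70 ✓.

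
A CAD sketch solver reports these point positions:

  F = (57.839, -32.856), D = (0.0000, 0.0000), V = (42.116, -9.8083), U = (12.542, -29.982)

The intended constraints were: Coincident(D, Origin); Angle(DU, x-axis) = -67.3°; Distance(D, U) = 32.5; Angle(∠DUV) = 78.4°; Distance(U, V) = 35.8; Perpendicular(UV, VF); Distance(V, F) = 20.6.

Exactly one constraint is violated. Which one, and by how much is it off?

Distance(V, F) = 20.6 — off by 7.30.

D = (0.00, 0.00) ✓; DU at -67.30° ✓; |DU| = 32.50 ✓; ∠DUV = 78.40° ✓; |UV| = 35.80 ✓; ∠(UV, VF) = 90.00° ✓; |VF| = 27.90 ✗.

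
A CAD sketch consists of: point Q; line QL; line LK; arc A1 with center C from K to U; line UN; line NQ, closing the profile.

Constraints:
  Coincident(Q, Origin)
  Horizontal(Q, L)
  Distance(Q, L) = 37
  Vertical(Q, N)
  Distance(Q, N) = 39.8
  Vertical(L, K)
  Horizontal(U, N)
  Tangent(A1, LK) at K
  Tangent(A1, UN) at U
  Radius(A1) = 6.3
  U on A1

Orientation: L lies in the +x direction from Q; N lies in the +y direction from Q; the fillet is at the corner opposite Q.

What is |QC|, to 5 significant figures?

45.439

Q is at the origin; Q and L share the same y with |QL| = 37.0 and L on the +x side, so L = (37.000, 0.0000). Q and N share the same x with |QN| = 39.8 and N on the +y side, so N = (0.0000, 39.800). The virtual corner opposite Q is at (37.000, 39.800). Since A1 is tangent to LK there, CK ⟂ LK and since A1 is tangent to UN there, CU ⟂ UN, with radius 6.3, so the center C sits 6.3 in from both sides at C = (30.700, 33.500). Then |QC| = |C − Q| = 45.439.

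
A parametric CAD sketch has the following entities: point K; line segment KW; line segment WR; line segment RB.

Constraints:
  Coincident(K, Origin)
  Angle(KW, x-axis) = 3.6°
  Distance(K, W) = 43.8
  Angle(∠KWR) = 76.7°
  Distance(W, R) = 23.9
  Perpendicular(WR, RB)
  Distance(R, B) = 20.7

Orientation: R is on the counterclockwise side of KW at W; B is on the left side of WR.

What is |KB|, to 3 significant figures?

25.9

∠KWR = 76.7°, so WR runs at 3.6° + (180° − 76.7°) = 107° from the x-axis; with |WR| = 23.9, R = W + 23.9·(cos 107°, sin 107°) = (36.8, 25.6). WR is perpendicular to RB; with |RB| = 20.7 on the left of WR, B = R + 20.7·(-0.957, -0.291) = (17.0, 19.6). Then |KB| = |B − K| = 25.9.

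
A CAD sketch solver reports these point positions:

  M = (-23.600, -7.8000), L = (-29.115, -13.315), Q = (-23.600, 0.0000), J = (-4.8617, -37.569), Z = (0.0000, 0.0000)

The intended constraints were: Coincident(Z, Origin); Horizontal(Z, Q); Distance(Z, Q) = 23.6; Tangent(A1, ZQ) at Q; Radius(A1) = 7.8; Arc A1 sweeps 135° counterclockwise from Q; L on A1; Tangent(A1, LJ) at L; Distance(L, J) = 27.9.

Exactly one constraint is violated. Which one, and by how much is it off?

Distance(L, J) = 27.9 — off by 6.40.

Z = (0.00, 0.00) ✓; Z.y = 0.00, Q.y = 0.00 ✓; |ZQ| = 23.60 ✓; ∠(MQ, QZ) = 90.00° ✓; |MQ| = 7.800 ✓; bearing(M→L) − bearing(M→Q) = 135.0° ✓; |ML| = 7.799 ✓; ∠(ML, LJ) = 90.00° ✓; |LJ| = 34.30 ✗.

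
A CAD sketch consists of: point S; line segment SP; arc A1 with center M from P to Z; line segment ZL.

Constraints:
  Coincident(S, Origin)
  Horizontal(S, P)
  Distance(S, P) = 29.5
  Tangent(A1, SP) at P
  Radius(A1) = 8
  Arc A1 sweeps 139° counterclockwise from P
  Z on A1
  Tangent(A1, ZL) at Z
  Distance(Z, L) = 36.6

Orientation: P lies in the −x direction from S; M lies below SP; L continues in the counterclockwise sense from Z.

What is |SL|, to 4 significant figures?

38.71

S is at the origin; SP is horizontal with |SP| = 29.5 and P on the −x side, so P = (-29.50, 0.000). A1 meets SP tangentially, so MP is at right angles to SP, so M = P + (0, -8) = (-29.50, -8.000). On A1, P sits at bearing 90° from M; a 139° counterclockwise sweep puts Z at bearing 229°, so Z = M + 8.0·(cos 229°, sin 229°) = (-34.75, -14.04). Tangency of A1 to ZL means the radius MZ is perpendicular to ZL, so ZL runs along (−sin 229°, cos 229°); with |ZL| = 36.6, L = (-7.126, -38.05). Then |SL| = |L − S| = 38.71.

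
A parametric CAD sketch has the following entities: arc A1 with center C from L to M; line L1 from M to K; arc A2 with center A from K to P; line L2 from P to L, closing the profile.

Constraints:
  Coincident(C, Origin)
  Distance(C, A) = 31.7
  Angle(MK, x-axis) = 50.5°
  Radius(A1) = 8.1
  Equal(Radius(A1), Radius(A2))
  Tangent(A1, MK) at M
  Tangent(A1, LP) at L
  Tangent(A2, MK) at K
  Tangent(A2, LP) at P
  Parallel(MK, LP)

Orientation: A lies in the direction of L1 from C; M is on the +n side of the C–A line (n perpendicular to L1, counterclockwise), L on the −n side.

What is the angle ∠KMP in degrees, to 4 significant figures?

27.07°

The slot axis is L1's direction at 50.5°, so u = (cos 50.5°, sin 50.5°) = (0.6361, 0.7716) and n = (−sin 50.5°, cos 50.5°) = (-0.7716, 0.6361). C is at the origin and A lies 31.7 along u from C, so A = 31.7·u = (20.16, 24.46). Tangency of A1 to both parallel lines with radius 8.1 puts M and L at C ± 8.1·n: M = (-6.250, 5.152), L = (6.250, -5.152). Equal radii place K and P the same way about A: K = A + 8.1·n = (13.91, 29.61), P = A − 8.1·n = (26.41, 19.31). Then cos ∠KMP = MK·MP / (|MK||MP|), giving 27.07°.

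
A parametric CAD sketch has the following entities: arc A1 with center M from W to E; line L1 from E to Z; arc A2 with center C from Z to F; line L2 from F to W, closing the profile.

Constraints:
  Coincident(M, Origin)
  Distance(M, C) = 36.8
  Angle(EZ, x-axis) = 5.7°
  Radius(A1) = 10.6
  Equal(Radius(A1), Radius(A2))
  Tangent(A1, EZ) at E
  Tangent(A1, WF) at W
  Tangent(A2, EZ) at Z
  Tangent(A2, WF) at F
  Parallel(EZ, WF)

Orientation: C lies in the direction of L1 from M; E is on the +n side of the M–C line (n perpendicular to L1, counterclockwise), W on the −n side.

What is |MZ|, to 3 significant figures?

38.3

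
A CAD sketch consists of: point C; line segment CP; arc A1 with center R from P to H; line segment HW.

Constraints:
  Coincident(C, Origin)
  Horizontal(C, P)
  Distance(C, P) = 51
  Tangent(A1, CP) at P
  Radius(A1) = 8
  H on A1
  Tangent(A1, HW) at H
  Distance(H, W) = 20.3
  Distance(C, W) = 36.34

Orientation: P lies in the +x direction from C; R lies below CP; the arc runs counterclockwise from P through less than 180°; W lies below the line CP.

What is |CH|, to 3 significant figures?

45.1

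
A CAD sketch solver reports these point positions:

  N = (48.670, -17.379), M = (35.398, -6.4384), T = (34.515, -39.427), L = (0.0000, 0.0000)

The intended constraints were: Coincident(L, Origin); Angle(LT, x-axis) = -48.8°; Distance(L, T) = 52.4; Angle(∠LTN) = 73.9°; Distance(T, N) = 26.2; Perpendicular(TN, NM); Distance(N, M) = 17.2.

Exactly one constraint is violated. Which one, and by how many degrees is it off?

Perpendicular(TN, NM) — off by 6.80°.

L = (0.00, 0.00) ✓; LT at -48.80° ✓; |LT| = 52.40 ✓; ∠LTN = 73.90° ✓; |TN| = 26.20 ✓; ∠(TN, NM) = 83.20° ✗; |NM| = 17.20 ✓.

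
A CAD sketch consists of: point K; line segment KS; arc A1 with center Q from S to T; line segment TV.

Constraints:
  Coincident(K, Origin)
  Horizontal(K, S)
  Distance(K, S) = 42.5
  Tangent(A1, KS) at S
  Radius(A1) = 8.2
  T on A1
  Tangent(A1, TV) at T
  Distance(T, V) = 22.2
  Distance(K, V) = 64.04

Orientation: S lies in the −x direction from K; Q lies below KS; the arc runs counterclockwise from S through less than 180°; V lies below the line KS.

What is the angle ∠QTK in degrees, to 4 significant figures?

28.95°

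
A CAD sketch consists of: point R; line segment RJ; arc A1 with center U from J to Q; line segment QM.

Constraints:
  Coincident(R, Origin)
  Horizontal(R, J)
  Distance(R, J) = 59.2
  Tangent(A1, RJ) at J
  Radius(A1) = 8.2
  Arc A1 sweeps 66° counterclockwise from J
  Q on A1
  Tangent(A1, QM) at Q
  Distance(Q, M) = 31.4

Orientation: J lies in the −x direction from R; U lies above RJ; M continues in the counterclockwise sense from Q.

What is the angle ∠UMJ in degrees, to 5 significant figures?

7.5058°

R is at the origin; RJ is horizontal with |RJ| = 59.2 and J on the −x side, so J = (-59.200, 0.0000). A1 meets RJ tangentially, so UJ is at right angles to RJ, so U = J + (0, 8.2) = (-59.200, 8.2000). On A1, J sits at bearing -90° from U; a 66° counterclockwise sweep puts Q at bearing -24°, so Q = U + 8.2·(cos -24°, sin -24°) = (-51.709, 4.8648). Tangency of A1 to QM means the radius UQ is perpendicular to QM, so QM runs along (−sin -24°, cos -24°); with |QM| = 31.4, M = (-38.937, 33.550). Then cos ∠UMJ = MU·MJ / (|MU||MJ|), giving 7.5058°.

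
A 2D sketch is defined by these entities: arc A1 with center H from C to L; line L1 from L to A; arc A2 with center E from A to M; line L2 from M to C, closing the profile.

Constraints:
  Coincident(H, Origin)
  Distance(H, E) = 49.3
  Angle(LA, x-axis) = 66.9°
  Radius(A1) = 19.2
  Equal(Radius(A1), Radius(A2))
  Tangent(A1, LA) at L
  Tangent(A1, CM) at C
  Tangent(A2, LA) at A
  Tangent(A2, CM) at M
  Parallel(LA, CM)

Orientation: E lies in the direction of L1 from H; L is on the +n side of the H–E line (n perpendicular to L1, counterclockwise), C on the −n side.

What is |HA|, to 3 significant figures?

52.9

The slot axis is L1's direction at 66.9°, so u = (cos 66.9°, sin 66.9°) = (0.392, 0.920) and n = (−sin 66.9°, cos 66.9°) = (-0.920, 0.392). H is at the origin and E lies 49.3 along u from H, so E = 49.3·u = (19.3, 45.3). Tangency of A1 to both parallel lines with radius 19.2 puts L and C at H ± 19.2·n: L = (-17.7, 7.53), C = (17.7, -7.53). Equal radii place A and M the same way about E: A = E + 19.2·n = (1.68, 52.9), M = E − 19.2·n = (37.0, 37.8). Then |HA| = |A − H| = 52.9.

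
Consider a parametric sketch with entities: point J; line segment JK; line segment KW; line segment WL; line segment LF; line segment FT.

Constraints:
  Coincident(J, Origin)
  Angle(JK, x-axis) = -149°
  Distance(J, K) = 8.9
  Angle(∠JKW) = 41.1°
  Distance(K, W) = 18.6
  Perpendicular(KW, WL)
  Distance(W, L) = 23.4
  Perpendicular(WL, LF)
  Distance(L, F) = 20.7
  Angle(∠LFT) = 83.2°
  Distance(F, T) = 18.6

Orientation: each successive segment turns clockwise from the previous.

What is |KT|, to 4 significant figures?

4.932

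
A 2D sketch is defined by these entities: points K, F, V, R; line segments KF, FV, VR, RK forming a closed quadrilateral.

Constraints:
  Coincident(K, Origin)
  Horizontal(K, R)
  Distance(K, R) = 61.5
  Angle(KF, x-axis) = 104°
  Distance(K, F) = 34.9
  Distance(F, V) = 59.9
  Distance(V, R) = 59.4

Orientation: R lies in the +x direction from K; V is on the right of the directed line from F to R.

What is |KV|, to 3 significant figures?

25.0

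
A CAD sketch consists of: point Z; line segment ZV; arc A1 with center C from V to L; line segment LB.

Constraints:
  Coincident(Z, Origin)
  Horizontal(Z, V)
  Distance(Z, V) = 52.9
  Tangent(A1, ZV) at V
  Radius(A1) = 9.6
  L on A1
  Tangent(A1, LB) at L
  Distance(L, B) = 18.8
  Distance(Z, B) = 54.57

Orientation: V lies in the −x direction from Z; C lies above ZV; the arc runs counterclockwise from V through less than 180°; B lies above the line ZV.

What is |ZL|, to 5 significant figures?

44.730

Z is at the origin; ZV is horizontal with |ZV| = 52.9 and V on the −x side, so V = (-52.900, 0.0000). Tangency of A1 to ZV means the radius CV is perpendicular to ZV, so C = V + (0, 9.6) = (-52.900, 9.6000). Since CL ⟂ LB (tangency), |CB| = √(9.6² + 18.8²) = 21.109 regardless of where L sits on A1. So B lies on both circle(Z, 54.57) and circle(C, 21.109); the above-ZV intersection is B = (-45.900, 29.515). L is the foot of the tangent from B: L = (-43.386, 10.883).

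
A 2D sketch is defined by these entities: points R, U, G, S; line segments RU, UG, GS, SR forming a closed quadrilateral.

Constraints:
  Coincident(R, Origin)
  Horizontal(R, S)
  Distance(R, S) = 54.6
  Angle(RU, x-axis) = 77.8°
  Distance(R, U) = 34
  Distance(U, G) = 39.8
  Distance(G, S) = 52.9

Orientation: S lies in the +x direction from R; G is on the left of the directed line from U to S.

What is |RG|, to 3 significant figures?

66.8

Checks: |UG| = 39.80 ✓; |GS| = 52.90 ✓.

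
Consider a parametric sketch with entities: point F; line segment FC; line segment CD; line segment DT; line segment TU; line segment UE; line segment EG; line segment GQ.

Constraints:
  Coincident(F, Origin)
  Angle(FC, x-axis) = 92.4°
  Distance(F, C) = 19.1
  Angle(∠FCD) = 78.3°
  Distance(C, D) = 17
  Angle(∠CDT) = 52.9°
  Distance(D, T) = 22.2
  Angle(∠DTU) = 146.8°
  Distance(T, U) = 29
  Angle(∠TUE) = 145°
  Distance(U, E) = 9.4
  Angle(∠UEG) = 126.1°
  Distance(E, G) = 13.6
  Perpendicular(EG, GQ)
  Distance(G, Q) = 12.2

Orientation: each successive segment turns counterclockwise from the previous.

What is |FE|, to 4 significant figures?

37.17

F is at the origin; FC runs at 92.4° with length 19.1, so C = (-0.7998, 19.08). ∠FCD = 78.3° gives CD at -165.9° from the x-axis; with |CD| = 17.0, D = (-17.29, 14.94). ∠CDT = 52.9° gives DT at -38.80° from the x-axis; with |DT| = 22.2, T = (0.01365, 1.031). ∠DTU = 146.8° gives TU at -5.600° from the x-axis; with |TU| = 29.0, U = (28.88, -1.799). ∠TUE = 145.0° gives UE at 29.40° from the x-axis; with |UE| = 9.4, E = (37.06, 2.816). Then |FE| = |E − F| = 37.17.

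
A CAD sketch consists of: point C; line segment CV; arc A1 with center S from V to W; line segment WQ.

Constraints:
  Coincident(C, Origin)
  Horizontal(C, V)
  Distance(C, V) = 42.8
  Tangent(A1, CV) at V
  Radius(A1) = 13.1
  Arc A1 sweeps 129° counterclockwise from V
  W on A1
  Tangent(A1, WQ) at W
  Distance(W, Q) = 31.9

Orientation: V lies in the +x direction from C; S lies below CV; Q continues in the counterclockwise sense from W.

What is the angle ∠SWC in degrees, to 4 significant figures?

107.8°

C is at the origin; C and V share the same y with |CV| = 42.8 and V on the +x side, so V = (42.80, 0.000). Tangency of A1 to CV means the radius SV is perpendicular to CV, so S = V + (0, -13.1) = (42.80, -13.10). On A1, V sits at bearing 90° from S; a 129° counterclockwise sweep puts W at bearing 219°, so W = S + 13.1·(cos 219°, sin 219°) = (32.62, -21.34). Then cos ∠SWC = WS·WC / (|WS||WC|), giving 107.8°.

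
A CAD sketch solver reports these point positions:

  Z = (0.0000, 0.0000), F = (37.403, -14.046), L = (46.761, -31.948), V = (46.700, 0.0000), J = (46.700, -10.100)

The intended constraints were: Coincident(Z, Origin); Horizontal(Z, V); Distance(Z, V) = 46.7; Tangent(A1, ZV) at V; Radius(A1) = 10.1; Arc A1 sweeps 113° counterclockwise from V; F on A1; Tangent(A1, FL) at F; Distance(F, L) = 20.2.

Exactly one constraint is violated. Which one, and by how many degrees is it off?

Tangent(A1, FL) at F — off by 4.60°.

Z = (0.00, 0.00) ✓; Z.y = 0.00, V.y = 0.00 ✓; |ZV| = 46.70 ✓; ∠(JV, VZ) = 90.00° ✓; |JV| = 10.10 ✓; bearing(J→F) − bearing(J→V) = 113.0° ✓; |JF| = 10.10 ✓; ∠(JF, FL) = 85.40° ✗; |FL| = 20.20 ✓.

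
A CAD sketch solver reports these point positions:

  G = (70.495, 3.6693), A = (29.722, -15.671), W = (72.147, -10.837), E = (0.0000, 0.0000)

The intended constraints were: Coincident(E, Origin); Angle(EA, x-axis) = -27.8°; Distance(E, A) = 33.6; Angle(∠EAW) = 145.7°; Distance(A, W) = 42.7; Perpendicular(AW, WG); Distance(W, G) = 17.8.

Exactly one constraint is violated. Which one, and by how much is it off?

Distance(W, G) = 17.8 — off by 3.20.

E = (0.00, 0.00) ✓; EA at -27.80° ✓; |EA| = 33.60 ✓; ∠EAW = 145.7° ✓; |AW| = 42.70 ✓; ∠(AW, WG) = 90.00° ✓; |WG| = 14.60 ✗.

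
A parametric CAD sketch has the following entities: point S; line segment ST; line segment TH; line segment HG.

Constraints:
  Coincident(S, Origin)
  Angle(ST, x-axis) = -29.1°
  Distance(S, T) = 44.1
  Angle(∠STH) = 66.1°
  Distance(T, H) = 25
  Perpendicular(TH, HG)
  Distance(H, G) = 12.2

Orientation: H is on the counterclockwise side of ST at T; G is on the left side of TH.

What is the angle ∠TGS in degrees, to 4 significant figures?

101.8°

S is at the origin; ST runs at -29.1° with length 44.1, so T = 44.1·(cos -29.1°, sin -29.1°) = (38.53, -21.45). ∠STH = 66.1°, so TH runs at -29.1° + (180° − 66.1°) = 84.80° from the x-axis; with |TH| = 25.0, H = T + 25.0·(cos 84.80°, sin 84.80°) = (40.80, 3.450). TH is perpendicular to HG; with |HG| = 12.2 on the left of TH, G = H + 12.2·(-0.9959, 0.09063) = (28.65, 4.555). Then cos ∠TGS = GT·GS / (|GT||GS|), giving 101.8°.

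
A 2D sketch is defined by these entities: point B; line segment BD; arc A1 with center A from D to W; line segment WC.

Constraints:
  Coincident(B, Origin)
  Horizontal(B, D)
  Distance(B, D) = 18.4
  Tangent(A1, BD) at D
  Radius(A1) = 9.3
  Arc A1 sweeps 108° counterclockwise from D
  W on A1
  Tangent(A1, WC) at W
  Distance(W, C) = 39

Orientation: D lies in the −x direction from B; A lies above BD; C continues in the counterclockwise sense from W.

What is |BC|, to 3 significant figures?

53.8

On A1, D sits at bearing -90° from A; a 108° counterclockwise sweep puts W at bearing 18°, so W = A + 9.3·(cos 18°, sin 18°) = (-9.56, 12.2). A1 meets WC tangentially, so AW is at right angles to WC, so WC runs along (−sin 18°, cos 18°); with |WC| = 39.0, C = (-21.6, 49.3). Then |BC| = |C − B| = 53.8.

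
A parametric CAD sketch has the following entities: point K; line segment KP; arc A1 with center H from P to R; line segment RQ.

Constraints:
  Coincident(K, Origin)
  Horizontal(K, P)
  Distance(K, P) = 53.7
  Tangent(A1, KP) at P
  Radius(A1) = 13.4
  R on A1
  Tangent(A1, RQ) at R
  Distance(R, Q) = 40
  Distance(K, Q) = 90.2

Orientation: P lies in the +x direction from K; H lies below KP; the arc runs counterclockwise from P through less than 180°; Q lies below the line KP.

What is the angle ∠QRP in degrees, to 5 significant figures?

110.32°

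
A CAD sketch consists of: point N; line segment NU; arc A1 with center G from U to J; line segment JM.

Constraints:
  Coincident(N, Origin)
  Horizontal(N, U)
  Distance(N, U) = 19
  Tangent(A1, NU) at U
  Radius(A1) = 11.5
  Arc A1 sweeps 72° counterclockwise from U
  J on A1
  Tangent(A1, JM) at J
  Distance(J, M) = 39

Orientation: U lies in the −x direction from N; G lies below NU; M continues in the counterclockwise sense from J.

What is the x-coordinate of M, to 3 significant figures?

-42.0

N is at the origin; N and U share the same y with |NU| = 19.0 and U on the −x side, so U = (-19.0, 0.00). A1 meets NU tangentially, so GU is at right angles to NU, so G = U + (0, -11.5) = (-19.0, -11.5). On A1, U sits at bearing 90° from G; a 72° counterclockwise sweep puts J at bearing 162°, so J = G + 11.5·(cos 162°, sin 162°) = (-29.9, -7.95). A1 meets JM tangentially, so GJ is at right angles to JM, so JM runs along (−sin 162°, cos 162°); with |JM| = 39.0, M = (-42.0, -45.0). So M.x = -42.0.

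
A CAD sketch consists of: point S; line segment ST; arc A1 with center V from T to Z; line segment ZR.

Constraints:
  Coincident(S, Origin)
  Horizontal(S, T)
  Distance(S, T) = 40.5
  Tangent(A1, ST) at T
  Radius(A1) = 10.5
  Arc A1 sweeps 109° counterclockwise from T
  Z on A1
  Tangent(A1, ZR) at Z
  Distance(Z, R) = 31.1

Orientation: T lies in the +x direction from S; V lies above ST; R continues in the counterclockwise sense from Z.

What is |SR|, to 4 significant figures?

59.17

S is at the origin; S and T share the same y with |ST| = 40.5 and T on the +x side, so T = (40.50, 0.000). Since A1 is tangent to ST there, VT ⟂ ST, so V = T + (0, 10.5) = (40.50, 10.50). On A1, T sits at bearing -90° from V; a 109° counterclockwise sweep puts Z at bearing 19°, so Z = V + 10.5·(cos 19°, sin 19°) = (50.43, 13.92). Since A1 is tangent to ZR there, VZ ⟂ ZR, so ZR runs along (−sin 19°, cos 19°); with |ZR| = 31.1, R = (40.30, 43.32). Then |SR| = |R − S| = 59.17.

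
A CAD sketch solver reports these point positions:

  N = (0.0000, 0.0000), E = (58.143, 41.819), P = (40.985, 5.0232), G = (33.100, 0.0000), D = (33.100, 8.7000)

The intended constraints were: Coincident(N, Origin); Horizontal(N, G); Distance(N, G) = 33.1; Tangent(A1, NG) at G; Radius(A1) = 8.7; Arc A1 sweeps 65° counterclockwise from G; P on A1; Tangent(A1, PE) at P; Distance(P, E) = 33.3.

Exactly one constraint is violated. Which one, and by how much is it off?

Distance(P, E) = 33.3 — off by 7.30.

N = (0.00, 0.00) ✓; N.y = 0.00, G.y = 0.00 ✓; |NG| = 33.10 ✓; ∠(DG, GN) = 90.00° ✓; |DG| = 8.700 ✓; bearing(D→P) − bearing(D→G) = 65.00° ✓; |DP| = 8.700 ✓; ∠(DP, PE) = 90.00° ✓; |PE| = 40.60 ✗.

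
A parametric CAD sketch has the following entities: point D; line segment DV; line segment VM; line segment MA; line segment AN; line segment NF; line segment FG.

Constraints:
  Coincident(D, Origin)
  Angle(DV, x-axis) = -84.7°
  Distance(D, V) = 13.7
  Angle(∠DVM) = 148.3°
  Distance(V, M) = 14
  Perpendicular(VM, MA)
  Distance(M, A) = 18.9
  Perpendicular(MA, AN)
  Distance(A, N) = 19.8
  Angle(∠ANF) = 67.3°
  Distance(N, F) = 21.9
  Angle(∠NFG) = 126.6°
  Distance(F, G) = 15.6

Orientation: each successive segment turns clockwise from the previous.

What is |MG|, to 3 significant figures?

6.32

D is at the origin; DV runs at -84.7° with length 13.7, so V = (1.27, -13.6). ∠DVM = 148.3° gives VM at -116° from the x-axis; with |VM| = 14.0, M = (-4.96, -26.2). VM ⟂ MA, so MA runs at 154°; with |MA| = 18.9, A = (-21.9, -17.8). MA is perpendicular to AN, so AN runs at 63.6°; with |AN| = 19.8, N = (-13.1, -0.0427). ∠ANF = 67.3° gives NF at -49.1° from the x-axis; with |NF| = 21.9, F = (1.25, -16.6). ∠NFG = 126.6° gives FG at -102° from the x-axis; with |FG| = 15.6, G = (-2.12, -31.8). Then |MG| = |G − M| = 6.32.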